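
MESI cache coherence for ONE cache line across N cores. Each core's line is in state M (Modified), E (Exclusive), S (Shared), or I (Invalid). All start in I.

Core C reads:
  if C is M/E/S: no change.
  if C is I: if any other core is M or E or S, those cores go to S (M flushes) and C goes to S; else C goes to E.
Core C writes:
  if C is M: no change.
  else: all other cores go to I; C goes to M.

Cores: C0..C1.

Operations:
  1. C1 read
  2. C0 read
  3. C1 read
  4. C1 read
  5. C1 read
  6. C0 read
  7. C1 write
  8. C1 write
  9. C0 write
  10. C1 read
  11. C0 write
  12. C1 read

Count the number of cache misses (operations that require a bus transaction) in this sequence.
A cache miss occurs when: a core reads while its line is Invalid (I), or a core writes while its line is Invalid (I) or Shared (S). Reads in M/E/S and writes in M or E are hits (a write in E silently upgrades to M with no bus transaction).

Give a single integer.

Answer: 7

Derivation:
Op 1: C1 read [C1 read from I: no other sharers -> C1=E (exclusive)] -> [I,E] [MISS #1: read from I]
Op 2: C0 read [C0 read from I: others=['C1=E'] -> C0=S, others downsized to S] -> [S,S] [MISS #2: read from I]
Op 3: C1 read [C1 read: already in S, no change] -> [S,S] [hit: read from S]
Op 4: C1 read [C1 read: already in S, no change] -> [S,S] [hit: read from S]
Op 5: C1 read [C1 read: already in S, no change] -> [S,S] [hit: read from S]
Op 6: C0 read [C0 read: already in S, no change] -> [S,S] [hit: read from S]
Op 7: C1 write [C1 write: invalidate ['C0=S'] -> C1=M] -> [I,M] [MISS #3: write from S]
Op 8: C1 write [C1 write: already M (modified), no change] -> [I,M] [hit: write from M]
Op 9: C0 write [C0 write: invalidate ['C1=M'] -> C0=M] -> [M,I] [MISS #4: write from I]
Op 10: C1 read [C1 read from I: others=['C0=M'] -> C1=S, others downsized to S] -> [S,S] [MISS #5: read from I]
Op 11: C0 write [C0 write: invalidate ['C1=S'] -> C0=M] -> [M,I] [MISS #6: write from S]
Op 12: C1 read [C1 read from I: others=['C0=M'] -> C1=S, others downsized to S] -> [S,S] [MISS #7: read from I]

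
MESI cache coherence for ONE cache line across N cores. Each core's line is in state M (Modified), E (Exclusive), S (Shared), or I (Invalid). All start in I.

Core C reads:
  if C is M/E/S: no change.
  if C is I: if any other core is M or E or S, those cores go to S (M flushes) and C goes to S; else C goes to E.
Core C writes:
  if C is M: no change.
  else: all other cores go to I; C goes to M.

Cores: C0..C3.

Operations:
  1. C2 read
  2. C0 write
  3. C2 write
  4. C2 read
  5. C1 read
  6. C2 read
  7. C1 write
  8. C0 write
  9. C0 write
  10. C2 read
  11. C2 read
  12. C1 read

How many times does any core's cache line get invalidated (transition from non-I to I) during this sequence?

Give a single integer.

Answer: 4

Derivation:
Op 1: C2 read [C2 read from I: no other sharers -> C2=E (exclusive)] -> [I,I,E,I] (invalidations this op: 0; running total: 0)
Op 2: C0 write [C0 write: invalidate ['C2=E'] -> C0=M] -> [M,I,I,I] (invalidations this op: 1; running total: 1)
Op 3: C2 write [C2 write: invalidate ['C0=M'] -> C2=M] -> [I,I,M,I] (invalidations this op: 1; running total: 2)
Op 4: C2 read [C2 read: already in M, no change] -> [I,I,M,I] (invalidations this op: 0; running total: 2)
Op 5: C1 read [C1 read from I: others=['C2=M'] -> C1=S, others downsized to S] -> [I,S,S,I] (invalidations this op: 0; running total: 2)
Op 6: C2 read [C2 read: already in S, no change] -> [I,S,S,I] (invalidations this op: 0; running total: 2)
Op 7: C1 write [C1 write: invalidate ['C2=S'] -> C1=M] -> [I,M,I,I] (invalidations this op: 1; running total: 3)
Op 8: C0 write [C0 write: invalidate ['C1=M'] -> C0=M] -> [M,I,I,I] (invalidations this op: 1; running total: 4)
Op 9: C0 write [C0 write: already M (modified), no change] -> [M,I,I,I] (invalidations this op: 0; running total: 4)
Op 10: C2 read [C2 read from I: others=['C0=M'] -> C2=S, others downsized to S] -> [S,I,S,I] (invalidations this op: 0; running total: 4)
Op 11: C2 read [C2 read: already in S, no change] -> [S,I,S,I] (invalidations this op: 0; running total: 4)
Op 12: C1 read [C1 read from I: others=['C0=S', 'C2=S'] -> C1=S, others downsized to S] -> [S,S,S,I] (invalidations this op: 0; running total: 4)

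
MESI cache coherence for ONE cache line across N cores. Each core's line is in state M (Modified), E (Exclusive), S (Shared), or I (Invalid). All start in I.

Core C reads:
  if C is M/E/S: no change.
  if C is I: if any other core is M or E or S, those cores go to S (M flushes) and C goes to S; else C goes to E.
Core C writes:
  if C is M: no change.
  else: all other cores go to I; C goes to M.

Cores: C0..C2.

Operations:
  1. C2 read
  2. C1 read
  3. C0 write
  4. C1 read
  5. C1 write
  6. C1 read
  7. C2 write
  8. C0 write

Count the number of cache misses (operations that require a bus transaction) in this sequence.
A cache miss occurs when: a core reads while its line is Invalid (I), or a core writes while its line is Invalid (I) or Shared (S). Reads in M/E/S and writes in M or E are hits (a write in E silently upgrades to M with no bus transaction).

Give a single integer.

Op 1: C2 read [C2 read from I: no other sharers -> C2=E (exclusive)] -> [I,I,E] [MISS #1: read from I]
Op 2: C1 read [C1 read from I: others=['C2=E'] -> C1=S, others downsized to S] -> [I,S,S] [MISS #2: read from I]
Op 3: C0 write [C0 write: invalidate ['C1=S', 'C2=S'] -> C0=M] -> [M,I,I] [MISS #3: write from I]
Op 4: C1 read [C1 read from I: others=['C0=M'] -> C1=S, others downsized to S] -> [S,S,I] [MISS #4: read from I]
Op 5: C1 write [C1 write: invalidate ['C0=S'] -> C1=M] -> [I,M,I] [MISS #5: write from S]
Op 6: C1 read [C1 read: already in M, no change] -> [I,M,I] [hit: read from M]
Op 7: C2 write [C2 write: invalidate ['C1=M'] -> C2=M] -> [I,I,M] [MISS #6: write from I]
Op 8: C0 write [C0 write: invalidate ['C2=M'] -> C0=M] -> [M,I,I] [MISS #7: write from I]

Answer: 7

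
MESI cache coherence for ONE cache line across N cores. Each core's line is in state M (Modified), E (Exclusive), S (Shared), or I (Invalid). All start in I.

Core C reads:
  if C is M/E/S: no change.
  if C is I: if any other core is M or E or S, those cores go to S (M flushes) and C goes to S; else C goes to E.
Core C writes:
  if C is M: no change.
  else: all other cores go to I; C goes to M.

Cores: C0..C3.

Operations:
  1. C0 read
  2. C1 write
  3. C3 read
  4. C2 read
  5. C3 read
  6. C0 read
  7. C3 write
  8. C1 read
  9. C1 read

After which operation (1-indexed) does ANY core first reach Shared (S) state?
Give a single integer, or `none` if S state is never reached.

Answer: 3

Derivation:
Op 1: C0 read [C0 read from I: no other sharers -> C0=E (exclusive)] -> [E,I,I,I]
Op 2: C1 write [C1 write: invalidate ['C0=E'] -> C1=M] -> [I,M,I,I]
Op 3: C3 read [C3 read from I: others=['C1=M'] -> C3=S, others downsized to S] -> [I,S,I,S]
  -> First S state at op 3; remaining ops need not be traced.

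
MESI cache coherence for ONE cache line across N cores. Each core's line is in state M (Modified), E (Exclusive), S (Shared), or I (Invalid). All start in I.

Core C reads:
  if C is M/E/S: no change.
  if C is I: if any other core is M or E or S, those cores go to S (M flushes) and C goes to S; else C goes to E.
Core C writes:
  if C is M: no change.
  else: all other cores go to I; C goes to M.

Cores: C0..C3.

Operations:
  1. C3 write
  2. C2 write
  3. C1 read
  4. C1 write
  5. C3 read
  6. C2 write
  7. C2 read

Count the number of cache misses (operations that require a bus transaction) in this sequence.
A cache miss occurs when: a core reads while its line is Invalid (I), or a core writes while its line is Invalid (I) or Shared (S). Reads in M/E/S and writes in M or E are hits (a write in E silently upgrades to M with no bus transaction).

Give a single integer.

Op 1: C3 write [C3 write: invalidate none -> C3=M] -> [I,I,I,M] [MISS #1: write from I]
Op 2: C2 write [C2 write: invalidate ['C3=M'] -> C2=M] -> [I,I,M,I] [MISS #2: write from I]
Op 3: C1 read [C1 read from I: others=['C2=M'] -> C1=S, others downsized to S] -> [I,S,S,I] [MISS #3: read from I]
Op 4: C1 write [C1 write: invalidate ['C2=S'] -> C1=M] -> [I,M,I,I] [MISS #4: write from S]
Op 5: C3 read [C3 read from I: others=['C1=M'] -> C3=S, others downsized to S] -> [I,S,I,S] [MISS #5: read from I]
Op 6: C2 write [C2 write: invalidate ['C1=S', 'C3=S'] -> C2=M] -> [I,I,M,I] [MISS #6: write from I]
Op 7: C2 read [C2 read: already in M, no change] -> [I,I,M,I] [hit: read from M]

Answer: 6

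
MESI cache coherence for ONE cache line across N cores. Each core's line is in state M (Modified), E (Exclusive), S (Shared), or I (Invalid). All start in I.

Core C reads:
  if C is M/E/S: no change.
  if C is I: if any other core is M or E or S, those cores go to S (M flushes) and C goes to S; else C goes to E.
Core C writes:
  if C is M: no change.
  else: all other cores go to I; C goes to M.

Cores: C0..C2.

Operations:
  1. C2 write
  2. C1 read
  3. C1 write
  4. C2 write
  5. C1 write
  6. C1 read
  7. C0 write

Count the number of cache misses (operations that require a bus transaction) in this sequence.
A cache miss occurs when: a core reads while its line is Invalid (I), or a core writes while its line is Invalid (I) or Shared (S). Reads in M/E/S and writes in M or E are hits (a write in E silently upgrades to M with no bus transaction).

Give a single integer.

Answer: 6

Derivation:
Op 1: C2 write [C2 write: invalidate none -> C2=M] -> [I,I,M] [MISS #1: write from I]
Op 2: C1 read [C1 read from I: others=['C2=M'] -> C1=S, others downsized to S] -> [I,S,S] [MISS #2: read from I]
Op 3: C1 write [C1 write: invalidate ['C2=S'] -> C1=M] -> [I,M,I] [MISS #3: write from S]
Op 4: C2 write [C2 write: invalidate ['C1=M'] -> C2=M] -> [I,I,M] [MISS #4: write from I]
Op 5: C1 write [C1 write: invalidate ['C2=M'] -> C1=M] -> [I,M,I] [MISS #5: write from I]
Op 6: C1 read [C1 read: already in M, no change] -> [I,M,I] [hit: read from M]
Op 7: C0 write [C0 write: invalidate ['C1=M'] -> C0=M] -> [M,I,I] [MISS #6: write from I]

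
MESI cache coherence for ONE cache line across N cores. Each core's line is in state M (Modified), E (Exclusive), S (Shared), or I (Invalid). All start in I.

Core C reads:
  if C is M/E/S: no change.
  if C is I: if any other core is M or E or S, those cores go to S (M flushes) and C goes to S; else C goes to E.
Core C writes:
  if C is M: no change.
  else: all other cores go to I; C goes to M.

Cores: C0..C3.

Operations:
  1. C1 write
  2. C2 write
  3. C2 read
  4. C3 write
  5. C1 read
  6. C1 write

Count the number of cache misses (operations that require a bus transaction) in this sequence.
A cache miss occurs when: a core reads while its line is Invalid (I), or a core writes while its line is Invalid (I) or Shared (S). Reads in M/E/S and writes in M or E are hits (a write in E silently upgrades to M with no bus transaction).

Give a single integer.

Op 1: C1 write [C1 write: invalidate none -> C1=M] -> [I,M,I,I] [MISS #1: write from I]
Op 2: C2 write [C2 write: invalidate ['C1=M'] -> C2=M] -> [I,I,M,I] [MISS #2: write from I]
Op 3: C2 read [C2 read: already in M, no change] -> [I,I,M,I] [hit: read from M]
Op 4: C3 write [C3 write: invalidate ['C2=M'] -> C3=M] -> [I,I,I,M] [MISS #3: write from I]
Op 5: C1 read [C1 read from I: others=['C3=M'] -> C1=S, others downsized to S] -> [I,S,I,S] [MISS #4: read from I]
Op 6: C1 write [C1 write: invalidate ['C3=S'] -> C1=M] -> [I,M,I,I] [MISS #5: write from S]

Answer: 5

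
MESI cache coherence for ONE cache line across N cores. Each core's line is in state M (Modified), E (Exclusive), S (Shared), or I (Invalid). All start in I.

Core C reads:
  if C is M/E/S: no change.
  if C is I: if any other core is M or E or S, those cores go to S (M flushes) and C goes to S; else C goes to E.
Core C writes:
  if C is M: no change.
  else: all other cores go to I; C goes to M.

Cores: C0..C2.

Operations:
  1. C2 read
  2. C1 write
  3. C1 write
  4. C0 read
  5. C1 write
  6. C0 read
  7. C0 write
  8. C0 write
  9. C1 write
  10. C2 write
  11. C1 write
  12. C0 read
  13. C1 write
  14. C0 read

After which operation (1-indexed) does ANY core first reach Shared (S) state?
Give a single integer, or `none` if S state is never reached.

Answer: 4

Derivation:
Op 1: C2 read [C2 read from I: no other sharers -> C2=E (exclusive)] -> [I,I,E]
Op 2: C1 write [C1 write: invalidate ['C2=E'] -> C1=M] -> [I,M,I]
Op 3: C1 write [C1 write: already M (modified), no change] -> [I,M,I]
Op 4: C0 read [C0 read from I: others=['C1=M'] -> C0=S, others downsized to S] -> [S,S,I]
  -> First S state at op 4; remaining ops need not be traced.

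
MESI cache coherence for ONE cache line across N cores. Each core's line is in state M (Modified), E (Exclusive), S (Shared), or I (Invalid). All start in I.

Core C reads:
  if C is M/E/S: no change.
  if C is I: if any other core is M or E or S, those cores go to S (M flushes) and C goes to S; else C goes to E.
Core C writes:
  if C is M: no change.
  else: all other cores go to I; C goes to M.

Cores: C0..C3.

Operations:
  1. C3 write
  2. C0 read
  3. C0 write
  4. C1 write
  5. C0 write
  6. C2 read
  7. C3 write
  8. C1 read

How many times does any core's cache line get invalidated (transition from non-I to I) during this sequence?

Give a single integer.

Op 1: C3 write [C3 write: invalidate none -> C3=M] -> [I,I,I,M] (invalidations this op: 0; running total: 0)
Op 2: C0 read [C0 read from I: others=['C3=M'] -> C0=S, others downsized to S] -> [S,I,I,S] (invalidations this op: 0; running total: 0)
Op 3: C0 write [C0 write: invalidate ['C3=S'] -> C0=M] -> [M,I,I,I] (invalidations this op: 1; running total: 1)
Op 4: C1 write [C1 write: invalidate ['C0=M'] -> C1=M] -> [I,M,I,I] (invalidations this op: 1; running total: 2)
Op 5: C0 write [C0 write: invalidate ['C1=M'] -> C0=M] -> [M,I,I,I] (invalidations this op: 1; running total: 3)
Op 6: C2 read [C2 read from I: others=['C0=M'] -> C2=S, others downsized to S] -> [S,I,S,I] (invalidations this op: 0; running total: 3)
Op 7: C3 write [C3 write: invalidate ['C0=S', 'C2=S'] -> C3=M] -> [I,I,I,M] (invalidations this op: 2; running total: 5)
Op 8: C1 read [C1 read from I: others=['C3=M'] -> C1=S, others downsized to S] -> [I,S,I,S] (invalidations this op: 0; running total: 5)

Answer: 5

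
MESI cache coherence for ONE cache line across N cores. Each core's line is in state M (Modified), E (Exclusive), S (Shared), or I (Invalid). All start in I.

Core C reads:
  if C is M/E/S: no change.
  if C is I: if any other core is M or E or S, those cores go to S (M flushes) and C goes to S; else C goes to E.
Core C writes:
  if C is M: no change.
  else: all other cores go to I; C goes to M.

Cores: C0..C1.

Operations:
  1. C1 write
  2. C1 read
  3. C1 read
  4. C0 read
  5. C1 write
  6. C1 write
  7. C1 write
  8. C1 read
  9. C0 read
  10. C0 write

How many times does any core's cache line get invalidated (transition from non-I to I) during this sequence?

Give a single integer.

Answer: 2

Derivation:
Op 1: C1 write [C1 write: invalidate none -> C1=M] -> [I,M] (invalidations this op: 0; running total: 0)
Op 2: C1 read [C1 read: already in M, no change] -> [I,M] (invalidations this op: 0; running total: 0)
Op 3: C1 read [C1 read: already in M, no change] -> [I,M] (invalidations this op: 0; running total: 0)
Op 4: C0 read [C0 read from I: others=['C1=M'] -> C0=S, others downsized to S] -> [S,S] (invalidations this op: 0; running total: 0)
Op 5: C1 write [C1 write: invalidate ['C0=S'] -> C1=M] -> [I,M] (invalidations this op: 1; running total: 1)
Op 6: C1 write [C1 write: already M (modified), no change] -> [I,M] (invalidations this op: 0; running total: 1)
Op 7: C1 write [C1 write: already M (modified), no change] -> [I,M] (invalidations this op: 0; running total: 1)
Op 8: C1 read [C1 read: already in M, no change] -> [I,M] (invalidations this op: 0; running total: 1)
Op 9: C0 read [C0 read from I: others=['C1=M'] -> C0=S, others downsized to S] -> [S,S] (invalidations this op: 0; running total: 1)
Op 10: C0 write [C0 write: invalidate ['C1=S'] -> C0=M] -> [M,I] (invalidations this op: 1; running total: 2)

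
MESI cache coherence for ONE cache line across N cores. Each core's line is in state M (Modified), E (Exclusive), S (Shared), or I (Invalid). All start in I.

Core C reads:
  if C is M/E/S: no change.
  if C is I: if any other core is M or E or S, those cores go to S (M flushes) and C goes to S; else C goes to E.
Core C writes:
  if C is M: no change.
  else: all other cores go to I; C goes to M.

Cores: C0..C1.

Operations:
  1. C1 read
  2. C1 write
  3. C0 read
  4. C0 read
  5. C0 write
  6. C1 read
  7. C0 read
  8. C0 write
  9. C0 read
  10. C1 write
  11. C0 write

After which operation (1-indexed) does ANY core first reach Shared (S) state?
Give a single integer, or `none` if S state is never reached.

Answer: 3

Derivation:
Op 1: C1 read [C1 read from I: no other sharers -> C1=E (exclusive)] -> [I,E]
Op 2: C1 write [C1 write: invalidate none -> C1=M] -> [I,M]
Op 3: C0 read [C0 read from I: others=['C1=M'] -> C0=S, others downsized to S] -> [S,S]
  -> First S state at op 3; remaining ops need not be traced.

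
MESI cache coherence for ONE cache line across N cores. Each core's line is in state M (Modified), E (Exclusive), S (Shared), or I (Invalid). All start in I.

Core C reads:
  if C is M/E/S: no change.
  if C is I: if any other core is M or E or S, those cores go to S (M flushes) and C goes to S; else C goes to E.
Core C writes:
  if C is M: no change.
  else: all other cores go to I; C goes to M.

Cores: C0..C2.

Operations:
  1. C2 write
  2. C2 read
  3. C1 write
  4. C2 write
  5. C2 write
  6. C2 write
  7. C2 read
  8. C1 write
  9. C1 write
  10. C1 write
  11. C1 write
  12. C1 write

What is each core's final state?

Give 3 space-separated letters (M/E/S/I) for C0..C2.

Answer: I M I

Derivation:
Op 1: C2 write [C2 write: invalidate none -> C2=M] -> [I,I,M]
Op 2: C2 read [C2 read: already in M, no change] -> [I,I,M]
Op 3: C1 write [C1 write: invalidate ['C2=M'] -> C1=M] -> [I,M,I]
Op 4: C2 write [C2 write: invalidate ['C1=M'] -> C2=M] -> [I,I,M]
Op 5: C2 write [C2 write: already M (modified), no change] -> [I,I,M]
Op 6: C2 write [C2 write: already M (modified), no change] -> [I,I,M]
Op 7: C2 read [C2 read: already in M, no change] -> [I,I,M]
Op 8: C1 write [C1 write: invalidate ['C2=M'] -> C1=M] -> [I,M,I]
Op 9: C1 write [C1 write: already M (modified), no change] -> [I,M,I]
Op 10: C1 write [C1 write: already M (modified), no change] -> [I,M,I]
Op 11: C1 write [C1 write: already M (modified), no change] -> [I,M,I]
Op 12: C1 write [C1 write: already M (modified), no change] -> [I,M,I]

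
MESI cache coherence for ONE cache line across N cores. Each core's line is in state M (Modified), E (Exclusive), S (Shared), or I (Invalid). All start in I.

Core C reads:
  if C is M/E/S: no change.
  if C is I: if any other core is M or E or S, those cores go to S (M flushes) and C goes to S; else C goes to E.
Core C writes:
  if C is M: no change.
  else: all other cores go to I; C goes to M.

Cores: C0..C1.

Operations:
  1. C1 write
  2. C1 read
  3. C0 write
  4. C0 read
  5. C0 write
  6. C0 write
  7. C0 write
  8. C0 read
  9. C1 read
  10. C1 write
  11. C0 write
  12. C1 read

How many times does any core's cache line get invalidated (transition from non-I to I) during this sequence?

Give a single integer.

Op 1: C1 write [C1 write: invalidate none -> C1=M] -> [I,M] (invalidations this op: 0; running total: 0)
Op 2: C1 read [C1 read: already in M, no change] -> [I,M] (invalidations this op: 0; running total: 0)
Op 3: C0 write [C0 write: invalidate ['C1=M'] -> C0=M] -> [M,I] (invalidations this op: 1; running total: 1)
Op 4: C0 read [C0 read: already in M, no change] -> [M,I] (invalidations this op: 0; running total: 1)
Op 5: C0 write [C0 write: already M (modified), no change] -> [M,I] (invalidations this op: 0; running total: 1)
Op 6: C0 write [C0 write: already M (modified), no change] -> [M,I] (invalidations this op: 0; running total: 1)
Op 7: C0 write [C0 write: already M (modified), no change] -> [M,I] (invalidations this op: 0; running total: 1)
Op 8: C0 read [C0 read: already in M, no change] -> [M,I] (invalidations this op: 0; running total: 1)
Op 9: C1 read [C1 read from I: others=['C0=M'] -> C1=S, others downsized to S] -> [S,S] (invalidations this op: 0; running total: 1)
Op 10: C1 write [C1 write: invalidate ['C0=S'] -> C1=M] -> [I,M] (invalidations this op: 1; running total: 2)
Op 11: C0 write [C0 write: invalidate ['C1=M'] -> C0=M] -> [M,I] (invalidations this op: 1; running total: 3)
Op 12: C1 read [C1 read from I: others=['C0=M'] -> C1=S, others downsized to S] -> [S,S] (invalidations this op: 0; running total: 3)

Answer: 3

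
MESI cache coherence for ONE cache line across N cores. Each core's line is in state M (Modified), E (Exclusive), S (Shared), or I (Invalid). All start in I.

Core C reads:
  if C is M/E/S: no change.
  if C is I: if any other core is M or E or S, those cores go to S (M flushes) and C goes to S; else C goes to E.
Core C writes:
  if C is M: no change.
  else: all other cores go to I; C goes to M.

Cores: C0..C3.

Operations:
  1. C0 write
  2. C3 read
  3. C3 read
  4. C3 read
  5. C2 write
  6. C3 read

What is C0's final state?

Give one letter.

Op 1: C0 write [C0 write: invalidate none -> C0=M] -> [M,I,I,I]
Op 2: C3 read [C3 read from I: others=['C0=M'] -> C3=S, others downsized to S] -> [S,I,I,S]
Op 3: C3 read [C3 read: already in S, no change] -> [S,I,I,S]
Op 4: C3 read [C3 read: already in S, no change] -> [S,I,I,S]
Op 5: C2 write [C2 write: invalidate ['C0=S', 'C3=S'] -> C2=M] -> [I,I,M,I]
Op 6: C3 read [C3 read from I: others=['C2=M'] -> C3=S, others downsized to S] -> [I,I,S,S]

Answer: I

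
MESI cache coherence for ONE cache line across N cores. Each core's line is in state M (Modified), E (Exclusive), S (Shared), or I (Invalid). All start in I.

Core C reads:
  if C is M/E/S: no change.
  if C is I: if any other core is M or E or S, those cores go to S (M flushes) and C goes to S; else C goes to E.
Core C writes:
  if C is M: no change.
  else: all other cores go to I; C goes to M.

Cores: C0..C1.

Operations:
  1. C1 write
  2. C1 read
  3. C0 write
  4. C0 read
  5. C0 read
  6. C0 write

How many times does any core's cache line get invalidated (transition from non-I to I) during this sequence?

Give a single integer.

Answer: 1

Derivation:
Op 1: C1 write [C1 write: invalidate none -> C1=M] -> [I,M] (invalidations this op: 0; running total: 0)
Op 2: C1 read [C1 read: already in M, no change] -> [I,M] (invalidations this op: 0; running total: 0)
Op 3: C0 write [C0 write: invalidate ['C1=M'] -> C0=M] -> [M,I] (invalidations this op: 1; running total: 1)
Op 4: C0 read [C0 read: already in M, no change] -> [M,I] (invalidations this op: 0; running total: 1)
Op 5: C0 read [C0 read: already in M, no change] -> [M,I] (invalidations this op: 0; running total: 1)
Op 6: C0 write [C0 write: already M (modified), no change] -> [M,I] (invalidations this op: 0; running total: 1)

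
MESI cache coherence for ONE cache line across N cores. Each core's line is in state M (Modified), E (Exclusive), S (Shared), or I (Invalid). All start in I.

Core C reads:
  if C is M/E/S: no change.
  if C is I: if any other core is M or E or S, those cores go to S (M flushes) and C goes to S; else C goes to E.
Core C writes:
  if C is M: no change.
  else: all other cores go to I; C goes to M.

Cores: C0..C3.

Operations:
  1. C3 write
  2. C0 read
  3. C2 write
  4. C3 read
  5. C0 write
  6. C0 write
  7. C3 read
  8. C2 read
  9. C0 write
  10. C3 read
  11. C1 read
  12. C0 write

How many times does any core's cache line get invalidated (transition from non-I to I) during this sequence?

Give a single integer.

Op 1: C3 write [C3 write: invalidate none -> C3=M] -> [I,I,I,M] (invalidations this op: 0; running total: 0)
Op 2: C0 read [C0 read from I: others=['C3=M'] -> C0=S, others downsized to S] -> [S,I,I,S] (invalidations this op: 0; running total: 0)
Op 3: C2 write [C2 write: invalidate ['C0=S', 'C3=S'] -> C2=M] -> [I,I,M,I] (invalidations this op: 2; running total: 2)
Op 4: C3 read [C3 read from I: others=['C2=M'] -> C3=S, others downsized to S] -> [I,I,S,S] (invalidations this op: 0; running total: 2)
Op 5: C0 write [C0 write: invalidate ['C2=S', 'C3=S'] -> C0=M] -> [M,I,I,I] (invalidations this op: 2; running total: 4)
Op 6: C0 write [C0 write: already M (modified), no change] -> [M,I,I,I] (invalidations this op: 0; running total: 4)
Op 7: C3 read [C3 read from I: others=['C0=M'] -> C3=S, others downsized to S] -> [S,I,I,S] (invalidations this op: 0; running total: 4)
Op 8: C2 read [C2 read from I: others=['C0=S', 'C3=S'] -> C2=S, others downsized to S] -> [S,I,S,S] (invalidations this op: 0; running total: 4)
Op 9: C0 write [C0 write: invalidate ['C2=S', 'C3=S'] -> C0=M] -> [M,I,I,I] (invalidations this op: 2; running total: 6)
Op 10: C3 read [C3 read from I: others=['C0=M'] -> C3=S, others downsized to S] -> [S,I,I,S] (invalidations this op: 0; running total: 6)
Op 11: C1 read [C1 read from I: others=['C0=S', 'C3=S'] -> C1=S, others downsized to S] -> [S,S,I,S] (invalidations this op: 0; running total: 6)
Op 12: C0 write [C0 write: invalidate ['C1=S', 'C3=S'] -> C0=M] -> [M,I,I,I] (invalidations this op: 2; running total: 8)

Answer: 8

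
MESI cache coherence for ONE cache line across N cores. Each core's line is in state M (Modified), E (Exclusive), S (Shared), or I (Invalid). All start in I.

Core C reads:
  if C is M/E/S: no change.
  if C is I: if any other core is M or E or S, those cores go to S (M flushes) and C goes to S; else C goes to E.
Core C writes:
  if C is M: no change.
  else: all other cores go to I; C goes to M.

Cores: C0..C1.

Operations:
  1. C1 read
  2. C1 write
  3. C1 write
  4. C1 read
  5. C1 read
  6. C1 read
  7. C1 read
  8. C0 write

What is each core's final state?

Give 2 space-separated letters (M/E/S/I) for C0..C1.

Op 1: C1 read [C1 read from I: no other sharers -> C1=E (exclusive)] -> [I,E]
Op 2: C1 write [C1 write: invalidate none -> C1=M] -> [I,M]
Op 3: C1 write [C1 write: already M (modified), no change] -> [I,M]
Op 4: C1 read [C1 read: already in M, no change] -> [I,M]
Op 5: C1 read [C1 read: already in M, no change] -> [I,M]
Op 6: C1 read [C1 read: already in M, no change] -> [I,M]
Op 7: C1 read [C1 read: already in M, no change] -> [I,M]
Op 8: C0 write [C0 write: invalidate ['C1=M'] -> C0=M] -> [M,I]

Answer: M I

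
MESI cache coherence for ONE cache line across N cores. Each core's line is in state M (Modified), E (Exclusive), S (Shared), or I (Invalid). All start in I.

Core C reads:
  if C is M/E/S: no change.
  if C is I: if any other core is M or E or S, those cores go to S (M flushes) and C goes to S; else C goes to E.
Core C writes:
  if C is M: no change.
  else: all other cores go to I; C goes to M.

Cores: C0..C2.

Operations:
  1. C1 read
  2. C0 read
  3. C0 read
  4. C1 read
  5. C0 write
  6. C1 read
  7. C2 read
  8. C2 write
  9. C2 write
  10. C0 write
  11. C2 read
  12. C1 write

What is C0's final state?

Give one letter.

Op 1: C1 read [C1 read from I: no other sharers -> C1=E (exclusive)] -> [I,E,I]
Op 2: C0 read [C0 read from I: others=['C1=E'] -> C0=S, others downsized to S] -> [S,S,I]
Op 3: C0 read [C0 read: already in S, no change] -> [S,S,I]
Op 4: C1 read [C1 read: already in S, no change] -> [S,S,I]
Op 5: C0 write [C0 write: invalidate ['C1=S'] -> C0=M] -> [M,I,I]
Op 6: C1 read [C1 read from I: others=['C0=M'] -> C1=S, others downsized to S] -> [S,S,I]
Op 7: C2 read [C2 read from I: others=['C0=S', 'C1=S'] -> C2=S, others downsized to S] -> [S,S,S]
Op 8: C2 write [C2 write: invalidate ['C0=S', 'C1=S'] -> C2=M] -> [I,I,M]
Op 9: C2 write [C2 write: already M (modified), no change] -> [I,I,M]
Op 10: C0 write [C0 write: invalidate ['C2=M'] -> C0=M] -> [M,I,I]
Op 11: C2 read [C2 read from I: others=['C0=M'] -> C2=S, others downsized to S] -> [S,I,S]
Op 12: C1 write [C1 write: invalidate ['C0=S', 'C2=S'] -> C1=M] -> [I,M,I]

Answer: I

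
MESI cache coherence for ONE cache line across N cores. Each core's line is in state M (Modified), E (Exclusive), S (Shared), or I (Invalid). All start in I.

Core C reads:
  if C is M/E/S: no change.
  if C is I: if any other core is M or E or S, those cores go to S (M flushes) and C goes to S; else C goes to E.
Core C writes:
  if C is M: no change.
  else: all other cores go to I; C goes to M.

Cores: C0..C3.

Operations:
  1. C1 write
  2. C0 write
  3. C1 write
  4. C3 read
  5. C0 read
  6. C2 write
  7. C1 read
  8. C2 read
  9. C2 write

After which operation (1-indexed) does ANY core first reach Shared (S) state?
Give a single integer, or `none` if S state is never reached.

Op 1: C1 write [C1 write: invalidate none -> C1=M] -> [I,M,I,I]
Op 2: C0 write [C0 write: invalidate ['C1=M'] -> C0=M] -> [M,I,I,I]
Op 3: C1 write [C1 write: invalidate ['C0=M'] -> C1=M] -> [I,M,I,I]
Op 4: C3 read [C3 read from I: others=['C1=M'] -> C3=S, others downsized to S] -> [I,S,I,S]
  -> First S state at op 4; remaining ops need not be traced.

Answer: 4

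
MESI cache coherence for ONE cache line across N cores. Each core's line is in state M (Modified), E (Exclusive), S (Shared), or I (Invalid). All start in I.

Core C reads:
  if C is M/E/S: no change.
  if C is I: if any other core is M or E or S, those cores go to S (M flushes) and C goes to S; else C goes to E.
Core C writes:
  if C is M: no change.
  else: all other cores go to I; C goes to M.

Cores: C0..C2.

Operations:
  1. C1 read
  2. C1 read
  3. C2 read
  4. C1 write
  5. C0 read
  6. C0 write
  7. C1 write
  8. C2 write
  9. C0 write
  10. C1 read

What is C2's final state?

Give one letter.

Answer: I

Derivation:
Op 1: C1 read [C1 read from I: no other sharers -> C1=E (exclusive)] -> [I,E,I]
Op 2: C1 read [C1 read: already in E, no change] -> [I,E,I]
Op 3: C2 read [C2 read from I: others=['C1=E'] -> C2=S, others downsized to S] -> [I,S,S]
Op 4: C1 write [C1 write: invalidate ['C2=S'] -> C1=M] -> [I,M,I]
Op 5: C0 read [C0 read from I: others=['C1=M'] -> C0=S, others downsized to S] -> [S,S,I]
Op 6: C0 write [C0 write: invalidate ['C1=S'] -> C0=M] -> [M,I,I]
Op 7: C1 write [C1 write: invalidate ['C0=M'] -> C1=M] -> [I,M,I]
Op 8: C2 write [C2 write: invalidate ['C1=M'] -> C2=M] -> [I,I,M]
Op 9: C0 write [C0 write: invalidate ['C2=M'] -> C0=M] -> [M,I,I]
Op 10: C1 read [C1 read from I: others=['C0=M'] -> C1=S, others downsized to S] -> [S,S,I]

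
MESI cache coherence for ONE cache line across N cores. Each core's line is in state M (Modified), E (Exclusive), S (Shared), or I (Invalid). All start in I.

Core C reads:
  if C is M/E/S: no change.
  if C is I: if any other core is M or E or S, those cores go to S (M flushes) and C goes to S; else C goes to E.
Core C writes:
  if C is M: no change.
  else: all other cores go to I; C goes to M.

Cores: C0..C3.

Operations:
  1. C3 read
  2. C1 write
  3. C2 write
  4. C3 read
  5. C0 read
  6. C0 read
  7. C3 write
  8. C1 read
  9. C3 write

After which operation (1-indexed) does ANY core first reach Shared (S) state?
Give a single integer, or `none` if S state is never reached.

Answer: 4

Derivation:
Op 1: C3 read [C3 read from I: no other sharers -> C3=E (exclusive)] -> [I,I,I,E]
Op 2: C1 write [C1 write: invalidate ['C3=E'] -> C1=M] -> [I,M,I,I]
Op 3: C2 write [C2 write: invalidate ['C1=M'] -> C2=M] -> [I,I,M,I]
Op 4: C3 read [C3 read from I: others=['C2=M'] -> C3=S, others downsized to S] -> [I,I,S,S]
  -> First S state at op 4; remaining ops need not be traced.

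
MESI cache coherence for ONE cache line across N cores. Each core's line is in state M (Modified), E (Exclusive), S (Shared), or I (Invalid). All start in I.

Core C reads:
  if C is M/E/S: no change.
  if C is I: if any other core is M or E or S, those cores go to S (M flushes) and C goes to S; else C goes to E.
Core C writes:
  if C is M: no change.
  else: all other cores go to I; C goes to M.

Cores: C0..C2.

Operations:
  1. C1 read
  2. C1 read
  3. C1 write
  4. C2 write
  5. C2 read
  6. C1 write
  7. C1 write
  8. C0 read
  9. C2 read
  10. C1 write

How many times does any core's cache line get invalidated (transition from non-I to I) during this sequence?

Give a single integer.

Answer: 4

Derivation:
Op 1: C1 read [C1 read from I: no other sharers -> C1=E (exclusive)] -> [I,E,I] (invalidations this op: 0; running total: 0)
Op 2: C1 read [C1 read: already in E, no change] -> [I,E,I] (invalidations this op: 0; running total: 0)
Op 3: C1 write [C1 write: invalidate none -> C1=M] -> [I,M,I] (invalidations this op: 0; running total: 0)
Op 4: C2 write [C2 write: invalidate ['C1=M'] -> C2=M] -> [I,I,M] (invalidations this op: 1; running total: 1)
Op 5: C2 read [C2 read: already in M, no change] -> [I,I,M] (invalidations this op: 0; running total: 1)
Op 6: C1 write [C1 write: invalidate ['C2=M'] -> C1=M] -> [I,M,I] (invalidations this op: 1; running total: 2)
Op 7: C1 write [C1 write: already M (modified), no change] -> [I,M,I] (invalidations this op: 0; running total: 2)
Op 8: C0 read [C0 read from I: others=['C1=M'] -> C0=S, others downsized to S] -> [S,S,I] (invalidations this op: 0; running total: 2)
Op 9: C2 read [C2 read from I: others=['C0=S', 'C1=S'] -> C2=S, others downsized to S] -> [S,S,S] (invalidations this op: 0; running total: 2)
Op 10: C1 write [C1 write: invalidate ['C0=S', 'C2=S'] -> C1=M] -> [I,M,I] (invalidations this op: 2; running total: 4)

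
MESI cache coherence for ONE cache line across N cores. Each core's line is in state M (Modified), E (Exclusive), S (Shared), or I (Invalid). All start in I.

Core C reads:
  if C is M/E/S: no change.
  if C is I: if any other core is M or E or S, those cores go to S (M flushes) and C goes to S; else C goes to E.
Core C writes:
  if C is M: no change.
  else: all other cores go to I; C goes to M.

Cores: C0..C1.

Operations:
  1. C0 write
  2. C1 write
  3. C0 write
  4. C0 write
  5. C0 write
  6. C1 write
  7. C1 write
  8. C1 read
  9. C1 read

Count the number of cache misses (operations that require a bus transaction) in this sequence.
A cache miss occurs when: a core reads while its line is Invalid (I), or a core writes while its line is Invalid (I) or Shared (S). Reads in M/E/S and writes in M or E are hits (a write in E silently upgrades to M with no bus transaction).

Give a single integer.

Op 1: C0 write [C0 write: invalidate none -> C0=M] -> [M,I] [MISS #1: write from I]
Op 2: C1 write [C1 write: invalidate ['C0=M'] -> C1=M] -> [I,M] [MISS #2: write from I]
Op 3: C0 write [C0 write: invalidate ['C1=M'] -> C0=M] -> [M,I] [MISS #3: write from I]
Op 4: C0 write [C0 write: already M (modified), no change] -> [M,I] [hit: write from M]
Op 5: C0 write [C0 write: already M (modified), no change] -> [M,I] [hit: write from M]
Op 6: C1 write [C1 write: invalidate ['C0=M'] -> C1=M] -> [I,M] [MISS #4: write from I]
Op 7: C1 write [C1 write: already M (modified), no change] -> [I,M] [hit: write from M]
Op 8: C1 read [C1 read: already in M, no change] -> [I,M] [hit: read from M]
Op 9: C1 read [C1 read: already in M, no change] -> [I,M] [hit: read from M]

Answer: 4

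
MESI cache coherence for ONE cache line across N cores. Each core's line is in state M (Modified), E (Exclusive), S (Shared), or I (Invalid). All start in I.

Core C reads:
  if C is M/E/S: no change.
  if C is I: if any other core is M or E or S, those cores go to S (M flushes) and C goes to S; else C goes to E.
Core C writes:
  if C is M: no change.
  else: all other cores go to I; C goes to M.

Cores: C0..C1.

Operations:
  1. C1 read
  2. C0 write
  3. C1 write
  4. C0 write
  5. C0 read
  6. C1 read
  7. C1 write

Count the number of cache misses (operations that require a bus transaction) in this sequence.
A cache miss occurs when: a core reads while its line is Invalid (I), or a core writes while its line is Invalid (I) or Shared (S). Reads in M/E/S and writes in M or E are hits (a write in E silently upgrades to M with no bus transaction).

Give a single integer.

Answer: 6

Derivation:
Op 1: C1 read [C1 read from I: no other sharers -> C1=E (exclusive)] -> [I,E] [MISS #1: read from I]
Op 2: C0 write [C0 write: invalidate ['C1=E'] -> C0=M] -> [M,I] [MISS #2: write from I]
Op 3: C1 write [C1 write: invalidate ['C0=M'] -> C1=M] -> [I,M] [MISS #3: write from I]
Op 4: C0 write [C0 write: invalidate ['C1=M'] -> C0=M] -> [M,I] [MISS #4: write from I]
Op 5: C0 read [C0 read: already in M, no change] -> [M,I] [hit: read from M]
Op 6: C1 read [C1 read from I: others=['C0=M'] -> C1=S, others downsized to S] -> [S,S] [MISS #5: read from I]
Op 7: C1 write [C1 write: invalidate ['C0=S'] -> C1=M] -> [I,M] [MISS #6: write from S]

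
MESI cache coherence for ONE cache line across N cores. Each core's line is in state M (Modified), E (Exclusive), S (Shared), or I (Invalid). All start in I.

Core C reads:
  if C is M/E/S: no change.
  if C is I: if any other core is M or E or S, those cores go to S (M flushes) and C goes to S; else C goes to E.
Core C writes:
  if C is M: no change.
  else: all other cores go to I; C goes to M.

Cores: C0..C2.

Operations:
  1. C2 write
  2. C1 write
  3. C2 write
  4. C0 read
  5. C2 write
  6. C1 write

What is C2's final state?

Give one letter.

Op 1: C2 write [C2 write: invalidate none -> C2=M] -> [I,I,M]
Op 2: C1 write [C1 write: invalidate ['C2=M'] -> C1=M] -> [I,M,I]
Op 3: C2 write [C2 write: invalidate ['C1=M'] -> C2=M] -> [I,I,M]
Op 4: C0 read [C0 read from I: others=['C2=M'] -> C0=S, others downsized to S] -> [S,I,S]
Op 5: C2 write [C2 write: invalidate ['C0=S'] -> C2=M] -> [I,I,M]
Op 6: C1 write [C1 write: invalidate ['C2=M'] -> C1=M] -> [I,M,I]

Answer: I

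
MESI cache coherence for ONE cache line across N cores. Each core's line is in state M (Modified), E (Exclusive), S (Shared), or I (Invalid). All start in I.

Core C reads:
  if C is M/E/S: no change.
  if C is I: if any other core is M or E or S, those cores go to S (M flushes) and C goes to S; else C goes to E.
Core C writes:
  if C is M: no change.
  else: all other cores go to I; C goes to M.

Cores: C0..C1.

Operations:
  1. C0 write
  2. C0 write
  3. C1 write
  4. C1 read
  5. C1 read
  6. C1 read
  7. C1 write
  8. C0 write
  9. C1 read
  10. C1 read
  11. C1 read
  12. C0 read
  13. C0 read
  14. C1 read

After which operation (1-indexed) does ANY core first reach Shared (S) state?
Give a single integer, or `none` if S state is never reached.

Answer: 9

Derivation:
Op 1: C0 write [C0 write: invalidate none -> C0=M] -> [M,I]
Op 2: C0 write [C0 write: already M (modified), no change] -> [M,I]
Op 3: C1 write [C1 write: invalidate ['C0=M'] -> C1=M] -> [I,M]
Op 4: C1 read [C1 read: already in M, no change] -> [I,M]
Op 5: C1 read [C1 read: already in M, no change] -> [I,M]
Op 6: C1 read [C1 read: already in M, no change] -> [I,M]
Op 7: C1 write [C1 write: already M (modified), no change] -> [I,M]
Op 8: C0 write [C0 write: invalidate ['C1=M'] -> C0=M] -> [M,I]
Op 9: C1 read [C1 read from I: others=['C0=M'] -> C1=S, others downsized to S] -> [S,S]
  -> First S state at op 9; remaining ops need not be traced.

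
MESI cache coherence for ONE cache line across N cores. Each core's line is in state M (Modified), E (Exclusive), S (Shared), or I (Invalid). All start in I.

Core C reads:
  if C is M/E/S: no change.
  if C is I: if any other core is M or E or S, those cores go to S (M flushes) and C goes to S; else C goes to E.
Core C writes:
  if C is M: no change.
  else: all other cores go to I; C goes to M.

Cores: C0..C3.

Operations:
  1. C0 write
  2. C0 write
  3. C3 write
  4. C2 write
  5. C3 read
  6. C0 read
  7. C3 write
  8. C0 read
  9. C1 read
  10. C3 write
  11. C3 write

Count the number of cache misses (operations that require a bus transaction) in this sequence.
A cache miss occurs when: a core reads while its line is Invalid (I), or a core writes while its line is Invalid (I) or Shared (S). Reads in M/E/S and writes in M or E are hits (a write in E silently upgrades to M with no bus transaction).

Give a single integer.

Op 1: C0 write [C0 write: invalidate none -> C0=M] -> [M,I,I,I] [MISS #1: write from I]
Op 2: C0 write [C0 write: already M (modified), no change] -> [M,I,I,I] [hit: write from M]
Op 3: C3 write [C3 write: invalidate ['C0=M'] -> C3=M] -> [I,I,I,M] [MISS #2: write from I]
Op 4: C2 write [C2 write: invalidate ['C3=M'] -> C2=M] -> [I,I,M,I] [MISS #3: write from I]
Op 5: C3 read [C3 read from I: others=['C2=M'] -> C3=S, others downsized to S] -> [I,I,S,S] [MISS #4: read from I]
Op 6: C0 read [C0 read from I: others=['C2=S', 'C3=S'] -> C0=S, others downsized to S] -> [S,I,S,S] [MISS #5: read from I]
Op 7: C3 write [C3 write: invalidate ['C0=S', 'C2=S'] -> C3=M] -> [I,I,I,M] [MISS #6: write from S]
Op 8: C0 read [C0 read from I: others=['C3=M'] -> C0=S, others downsized to S] -> [S,I,I,S] [MISS #7: read from I]
Op 9: C1 read [C1 read from I: others=['C0=S', 'C3=S'] -> C1=S, others downsized to S] -> [S,S,I,S] [MISS #8: read from I]
Op 10: C3 write [C3 write: invalidate ['C0=S', 'C1=S'] -> C3=M] -> [I,I,I,M] [MISS #9: write from S]
Op 11: C3 write [C3 write: already M (modified), no change] -> [I,I,I,M] [hit: write from M]

Answer: 9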